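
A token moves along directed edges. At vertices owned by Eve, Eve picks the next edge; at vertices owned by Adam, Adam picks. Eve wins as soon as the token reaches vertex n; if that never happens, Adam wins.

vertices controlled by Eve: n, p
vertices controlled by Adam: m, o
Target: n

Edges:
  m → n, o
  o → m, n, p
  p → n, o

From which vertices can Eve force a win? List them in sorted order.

A0 = {n}
A1: add {p} — p (Eve) has p→n.
A2 = A1; e.g. m (Adam) can still go to o. Fixed point.
Eve's winning region = {n, p}.

n, p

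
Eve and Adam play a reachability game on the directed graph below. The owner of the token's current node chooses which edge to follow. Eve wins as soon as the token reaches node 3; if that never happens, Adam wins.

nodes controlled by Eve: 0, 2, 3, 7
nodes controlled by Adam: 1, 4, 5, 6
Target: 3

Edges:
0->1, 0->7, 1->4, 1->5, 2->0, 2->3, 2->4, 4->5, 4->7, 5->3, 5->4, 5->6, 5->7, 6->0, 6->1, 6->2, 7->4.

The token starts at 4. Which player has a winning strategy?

A0 = {3}
A1: add {2} — 2 (Eve) has 2→3.
A2 = A1; e.g. 0 (Eve) has no edge into A1. Fixed point.
4 never enters the attractor, so Adam can avoid the target forever.

Adam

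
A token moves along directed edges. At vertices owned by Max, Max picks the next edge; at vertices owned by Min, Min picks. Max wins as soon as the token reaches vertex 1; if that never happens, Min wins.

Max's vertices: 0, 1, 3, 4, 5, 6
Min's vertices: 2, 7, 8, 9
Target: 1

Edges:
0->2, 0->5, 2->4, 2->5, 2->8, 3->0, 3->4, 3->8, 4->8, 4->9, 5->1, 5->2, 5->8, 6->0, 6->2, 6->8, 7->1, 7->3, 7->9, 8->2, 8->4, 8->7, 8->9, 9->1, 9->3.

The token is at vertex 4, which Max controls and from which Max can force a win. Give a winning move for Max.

9

A0 = {1}
A1: add {5} — 5 (Max) has 5→1.
A2: add {0} — 0 (Max) has 0→5.
A3: add {3, 6} — 3 (Max) has 3→0; 6 (Max) has 6→0.
A4: add {9} — 9 (Min): all of {1, 3} already in.
A5: add {4, 7} — 4 (Max) has 4→9; 7 (Min): all of {1, 3, 9} already in.
A6 = A5; e.g. 2 (Min) can still go to 8. Fixed point.
From 4, successor 9 is in the attractor (rank 4); the other successor 8 is not.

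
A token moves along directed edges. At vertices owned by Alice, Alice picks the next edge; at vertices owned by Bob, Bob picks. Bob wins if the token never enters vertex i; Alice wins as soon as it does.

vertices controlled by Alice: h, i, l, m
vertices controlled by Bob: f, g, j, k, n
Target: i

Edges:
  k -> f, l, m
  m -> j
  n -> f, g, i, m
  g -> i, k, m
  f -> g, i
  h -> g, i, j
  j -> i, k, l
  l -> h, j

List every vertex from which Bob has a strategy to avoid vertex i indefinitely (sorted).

A0 = {i}
A1: add {h} — h (Alice) has h→i.
A2: add {l} — l (Alice) has l→h.
A3 = A2; e.g. f (Bob) can still go to g. Fixed point.
Alice's attractor = {h, i, l}; Bob avoids the target exactly from the complement.

f, g, j, k, m, n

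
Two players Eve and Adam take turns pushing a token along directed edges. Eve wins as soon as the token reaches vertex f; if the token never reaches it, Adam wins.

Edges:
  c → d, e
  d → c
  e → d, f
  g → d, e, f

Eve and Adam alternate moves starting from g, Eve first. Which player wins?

Eve

Track states (vertex, player-to-move).
A0 = {(f,Eve), (f,Adam)}
A1: add {(e,Eve), (g,Eve)}.
(g,Eve) ∈ A1 ⇒ Eve forces the target.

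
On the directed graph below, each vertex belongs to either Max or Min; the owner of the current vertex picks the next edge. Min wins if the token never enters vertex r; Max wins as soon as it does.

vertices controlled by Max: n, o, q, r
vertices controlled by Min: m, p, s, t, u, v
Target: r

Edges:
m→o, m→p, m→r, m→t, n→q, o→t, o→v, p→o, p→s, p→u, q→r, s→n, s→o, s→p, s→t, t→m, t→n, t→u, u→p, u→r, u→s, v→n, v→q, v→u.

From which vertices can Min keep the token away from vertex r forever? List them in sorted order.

A0 = {r}
A1: add {q} — q (Max) has q→r.
A2: add {n} — n (Max) has n→q.
A3 = A2; e.g. m (Min) can still go to o. Fixed point.
Max's attractor = {n, q, r}; Min avoids the target exactly from the complement.

m, o, p, s, t, u, v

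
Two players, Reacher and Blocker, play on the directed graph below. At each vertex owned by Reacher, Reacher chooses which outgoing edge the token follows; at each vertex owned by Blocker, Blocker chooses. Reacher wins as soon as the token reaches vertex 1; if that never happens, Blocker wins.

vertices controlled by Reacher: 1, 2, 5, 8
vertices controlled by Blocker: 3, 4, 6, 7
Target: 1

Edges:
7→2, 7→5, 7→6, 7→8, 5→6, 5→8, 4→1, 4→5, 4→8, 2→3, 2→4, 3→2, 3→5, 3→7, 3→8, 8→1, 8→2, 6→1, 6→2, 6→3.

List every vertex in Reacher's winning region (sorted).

1, 2, 4, 5, 8

A0 = {1}
A1: add {8} — 8 (Reacher) has 8→1.
A2: add {5} — 5 (Reacher) has 5→8.
A3: add {4} — 4 (Blocker): all of {1, 5, 8} already in.
A4: add {2} — 2 (Reacher) has 2→4.
A5 = A4; e.g. 3 (Blocker) can still go to 7. Fixed point.
Reacher's winning region = {1, 2, 4, 5, 8}.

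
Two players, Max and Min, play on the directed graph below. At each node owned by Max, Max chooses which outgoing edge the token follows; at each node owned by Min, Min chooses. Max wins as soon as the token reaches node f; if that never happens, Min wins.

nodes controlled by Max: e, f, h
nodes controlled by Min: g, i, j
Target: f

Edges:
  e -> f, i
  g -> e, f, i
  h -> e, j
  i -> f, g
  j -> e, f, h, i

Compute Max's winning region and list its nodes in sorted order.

A0 = {f}
A1: add {e} — e (Max) has e→f.
A2: add {h} — h (Max) has h→e.
A3 = A2; e.g. g (Min) can still go to i. Fixed point.
Max's winning region = {e, f, h}.

e, f, h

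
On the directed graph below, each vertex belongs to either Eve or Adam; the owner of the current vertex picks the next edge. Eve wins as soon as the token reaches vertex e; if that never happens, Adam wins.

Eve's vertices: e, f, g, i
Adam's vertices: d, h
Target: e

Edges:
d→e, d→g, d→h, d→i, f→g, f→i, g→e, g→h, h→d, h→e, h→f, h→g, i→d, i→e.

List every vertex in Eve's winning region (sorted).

A0 = {e}
A1: add {g, i} — g (Eve) has g→e; i (Eve) has i→e.
A2: add {f} — f (Eve) has f→g.
A3 = A2; e.g. d (Adam) can still go to h. Fixed point.
Eve's winning region = {e, f, g, i}.

e, f, g, i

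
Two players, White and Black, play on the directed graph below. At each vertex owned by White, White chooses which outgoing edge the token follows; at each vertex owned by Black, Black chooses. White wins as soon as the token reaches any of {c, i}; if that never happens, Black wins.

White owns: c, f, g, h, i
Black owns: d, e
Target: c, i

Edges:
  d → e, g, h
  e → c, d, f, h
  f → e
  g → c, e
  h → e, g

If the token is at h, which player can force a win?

A0 = {c, i}
A1: add {g} — g (White) has g→c.
A2: add {h} — h (White) has h→g.
A3 = A2; e.g. d (Black) can still go to e. Fixed point.
h ∈ A2, so White can force the target.

White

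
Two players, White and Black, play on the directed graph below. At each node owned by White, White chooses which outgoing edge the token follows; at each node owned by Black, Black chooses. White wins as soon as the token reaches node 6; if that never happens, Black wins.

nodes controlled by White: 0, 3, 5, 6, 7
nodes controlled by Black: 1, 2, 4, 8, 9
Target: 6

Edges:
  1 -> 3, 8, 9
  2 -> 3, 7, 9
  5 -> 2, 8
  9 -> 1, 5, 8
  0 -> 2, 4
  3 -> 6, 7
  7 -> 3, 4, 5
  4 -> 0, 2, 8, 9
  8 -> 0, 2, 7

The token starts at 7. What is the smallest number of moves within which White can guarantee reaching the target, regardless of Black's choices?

A0 = {6}
A1: add {3} — 3 (White) has 3→6.
A2: add {7} — 7 (White) has 7→3.
A3 = A2; e.g. 0 (White) has no edge into A2. Fixed point.
7 enters the attractor at level 2, so White can force the target in 2 moves from there.

2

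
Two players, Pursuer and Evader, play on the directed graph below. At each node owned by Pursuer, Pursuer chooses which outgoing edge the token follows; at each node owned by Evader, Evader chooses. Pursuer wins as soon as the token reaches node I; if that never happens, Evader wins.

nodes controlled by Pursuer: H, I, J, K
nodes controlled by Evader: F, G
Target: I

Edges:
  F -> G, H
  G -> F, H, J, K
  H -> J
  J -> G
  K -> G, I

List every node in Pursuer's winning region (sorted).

A0 = {I}
A1: add {K} — K (Pursuer) has K→I.
A2 = A1; e.g. F (Evader) can still go to G. Fixed point.
Pursuer's winning region = {I, K}.

I, K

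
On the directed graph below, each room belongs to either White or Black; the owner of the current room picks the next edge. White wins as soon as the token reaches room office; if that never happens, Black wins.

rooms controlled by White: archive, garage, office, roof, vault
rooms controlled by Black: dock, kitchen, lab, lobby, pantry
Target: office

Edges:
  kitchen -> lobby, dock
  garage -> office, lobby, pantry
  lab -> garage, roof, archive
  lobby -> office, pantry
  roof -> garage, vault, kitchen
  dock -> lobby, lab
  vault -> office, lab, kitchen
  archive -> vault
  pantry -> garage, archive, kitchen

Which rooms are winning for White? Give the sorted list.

A0 = {office}
A1: add {garage, vault} — garage (White) has garage→office; vault (White) has vault→office.
A2: add {archive, roof} — roof (White) has roof→garage; archive (White) has archive→vault.
A3: add {lab} — lab (Black): all of {garage, roof, archive} already in.
A4 = A3; e.g. lobby (Black) can still go to pantry. Fixed point.
White's winning region = {archive, garage, lab, office, roof, vault}.

archive, garage, lab, office, roof, vault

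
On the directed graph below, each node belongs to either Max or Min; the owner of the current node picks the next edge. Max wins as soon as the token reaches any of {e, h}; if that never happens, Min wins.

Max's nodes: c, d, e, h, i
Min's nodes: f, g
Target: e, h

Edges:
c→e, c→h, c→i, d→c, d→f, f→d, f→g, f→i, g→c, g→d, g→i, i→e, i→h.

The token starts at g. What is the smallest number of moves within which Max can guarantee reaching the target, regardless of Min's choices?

A0 = {e, h}
A1: add {c, i} — c (Max) has c→e; i (Max) has i→e.
A2: add {d} — d (Max) has d→c.
A3: add {g} — g (Min): all of {c, d, i} already in.
g enters the attractor at level 3, so Max can force the target in 3 moves from there.

3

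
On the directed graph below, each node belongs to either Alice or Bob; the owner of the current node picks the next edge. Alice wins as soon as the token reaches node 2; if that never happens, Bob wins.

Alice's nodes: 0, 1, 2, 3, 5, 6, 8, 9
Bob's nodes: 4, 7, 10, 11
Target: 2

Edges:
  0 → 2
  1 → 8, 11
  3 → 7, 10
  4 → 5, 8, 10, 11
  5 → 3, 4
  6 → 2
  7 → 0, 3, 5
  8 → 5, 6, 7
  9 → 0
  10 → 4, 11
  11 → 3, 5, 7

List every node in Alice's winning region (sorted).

A0 = {2}
A1: add {0, 6} — 0 (Alice) has 0→2; 6 (Alice) has 6→2.
A2: add {8, 9} — 8 (Alice) has 8→6; 9 (Alice) has 9→0.
A3: add {1} — 1 (Alice) has 1→8.
A4 = A3; e.g. 3 (Alice) has no edge into A3. Fixed point.
Alice's winning region = {0, 1, 2, 6, 8, 9}.

0, 1, 2, 6, 8, 9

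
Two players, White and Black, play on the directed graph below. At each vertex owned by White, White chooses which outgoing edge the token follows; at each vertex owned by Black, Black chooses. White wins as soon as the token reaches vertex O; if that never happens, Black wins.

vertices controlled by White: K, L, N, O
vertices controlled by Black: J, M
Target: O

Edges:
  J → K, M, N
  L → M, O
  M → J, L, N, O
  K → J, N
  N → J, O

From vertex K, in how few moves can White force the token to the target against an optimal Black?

2

A0 = {O}
A1: add {L, N} — L (White) has L→O; N (White) has N→O.
A2: add {K} — K (White) has K→N.
A3 = A2; e.g. J (Black) can still go to M. Fixed point.
K enters the attractor at level 2, so White can force the target in 2 moves from there.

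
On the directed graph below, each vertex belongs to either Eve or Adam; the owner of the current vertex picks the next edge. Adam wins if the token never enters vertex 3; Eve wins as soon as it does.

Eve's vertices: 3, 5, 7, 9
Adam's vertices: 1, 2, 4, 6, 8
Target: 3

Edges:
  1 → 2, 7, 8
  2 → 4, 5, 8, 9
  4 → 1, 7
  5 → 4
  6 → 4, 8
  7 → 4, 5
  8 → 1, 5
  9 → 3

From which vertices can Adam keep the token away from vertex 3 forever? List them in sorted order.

1, 2, 4, 5, 6, 7, 8

A0 = {3}
A1: add {9} — 9 (Eve) has 9→3.
A2 = A1; e.g. 1 (Adam) can still go to 2. Fixed point.
Eve's attractor = {3, 9}; Adam avoids the target exactly from the complement.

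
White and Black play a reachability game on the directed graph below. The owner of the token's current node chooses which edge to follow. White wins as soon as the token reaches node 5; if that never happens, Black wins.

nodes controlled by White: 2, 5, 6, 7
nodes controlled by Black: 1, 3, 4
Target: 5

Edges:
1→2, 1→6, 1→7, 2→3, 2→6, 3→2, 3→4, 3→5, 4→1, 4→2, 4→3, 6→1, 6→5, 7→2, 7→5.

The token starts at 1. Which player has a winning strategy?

A0 = {5}
A1: add {6, 7} — 6 (White) has 6→5; 7 (White) has 7→5.
A2: add {2} — 2 (White) has 2→6.
A3: add {1} — 1 (Black): all of {2, 6, 7} already in.
A4 = A3; e.g. 3 (Black) can still go to 4. Fixed point.
1 ∈ A3, so White can force the target.

White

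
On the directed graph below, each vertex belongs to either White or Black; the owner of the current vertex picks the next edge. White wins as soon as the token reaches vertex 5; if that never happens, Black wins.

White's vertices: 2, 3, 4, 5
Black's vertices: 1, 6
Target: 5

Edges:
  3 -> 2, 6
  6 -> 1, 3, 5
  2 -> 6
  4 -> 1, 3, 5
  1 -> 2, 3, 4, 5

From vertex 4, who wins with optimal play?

A0 = {5}
A1: add {4} — 4 (White) has 4→5.
A2 = A1; e.g. 1 (Black) can still go to 2. Fixed point.
4 ∈ A1, so White can force the target.

White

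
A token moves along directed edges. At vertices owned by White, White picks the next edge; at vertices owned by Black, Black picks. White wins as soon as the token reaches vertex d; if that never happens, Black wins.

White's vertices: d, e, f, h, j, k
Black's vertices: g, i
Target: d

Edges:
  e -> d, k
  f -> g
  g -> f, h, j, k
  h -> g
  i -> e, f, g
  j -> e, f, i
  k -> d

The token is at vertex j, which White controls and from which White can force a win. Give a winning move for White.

e

A0 = {d}
A1: add {e, k} — e (White) has e→d; k (White) has k→d.
A2: add {j} — j (White) has j→e.
A3 = A2; e.g. f (White) has no edge into A2. Fixed point.
From j, successor e is in the attractor (rank 1); the other successors f, i are not.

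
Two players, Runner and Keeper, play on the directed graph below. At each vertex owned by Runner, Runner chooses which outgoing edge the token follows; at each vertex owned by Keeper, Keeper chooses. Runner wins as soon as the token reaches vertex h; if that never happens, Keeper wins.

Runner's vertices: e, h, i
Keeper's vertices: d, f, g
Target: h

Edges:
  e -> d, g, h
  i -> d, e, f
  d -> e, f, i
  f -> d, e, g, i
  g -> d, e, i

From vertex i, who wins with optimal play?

Runner

A0 = {h}
A1: add {e} — e (Runner) has e→h.
A2: add {i} — i (Runner) has i→e.
A3 = A2; e.g. d (Keeper) can still go to f. Fixed point.
i ∈ A2, so Runner can force the target.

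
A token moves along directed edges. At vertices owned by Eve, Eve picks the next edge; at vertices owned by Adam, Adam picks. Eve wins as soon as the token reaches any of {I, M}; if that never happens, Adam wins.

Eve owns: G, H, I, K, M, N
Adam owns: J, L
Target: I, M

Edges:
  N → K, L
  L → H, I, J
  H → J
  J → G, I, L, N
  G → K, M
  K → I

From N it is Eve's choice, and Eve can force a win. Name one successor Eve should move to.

K

A0 = {I, M}
A1: add {G, K} — G (Eve) has G→M; K (Eve) has K→I.
A2: add {N} — N (Eve) has N→K.
A3 = A2; e.g. H (Eve) has no edge into A2. Fixed point.
From N, successor K is in the attractor (rank 1); the other successor L is not.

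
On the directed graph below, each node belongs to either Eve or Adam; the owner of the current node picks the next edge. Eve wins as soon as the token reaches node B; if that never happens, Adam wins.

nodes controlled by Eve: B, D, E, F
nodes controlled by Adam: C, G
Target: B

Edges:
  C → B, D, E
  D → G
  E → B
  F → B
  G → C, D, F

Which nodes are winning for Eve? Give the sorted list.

B, E, F

A0 = {B}
A1: add {E, F} — E (Eve) has E→B; F (Eve) has F→B.
A2 = A1; e.g. C (Adam) can still go to D. Fixed point.
Eve's winning region = {B, E, F}.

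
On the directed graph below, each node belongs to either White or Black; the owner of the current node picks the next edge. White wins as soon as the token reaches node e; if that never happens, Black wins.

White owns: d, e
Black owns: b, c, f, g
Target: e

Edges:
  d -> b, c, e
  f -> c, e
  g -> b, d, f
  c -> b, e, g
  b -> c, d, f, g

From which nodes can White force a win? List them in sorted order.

A0 = {e}
A1: add {d} — d (White) has d→e.
A2 = A1; e.g. b (Black) can still go to c. Fixed point.
White's winning region = {d, e}.

d, e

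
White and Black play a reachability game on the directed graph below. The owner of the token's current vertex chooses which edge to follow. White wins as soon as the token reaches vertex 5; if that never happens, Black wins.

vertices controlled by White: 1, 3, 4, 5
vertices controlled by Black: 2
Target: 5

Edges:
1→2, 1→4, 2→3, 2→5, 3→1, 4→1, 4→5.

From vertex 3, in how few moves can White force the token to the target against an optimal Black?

A0 = {5}
A1: add {4} — 4 (White) has 4→5.
A2: add {1} — 1 (White) has 1→4.
A3: add {3} — 3 (White) has 3→1.
3 enters the attractor at level 3, so White can force the target in 3 moves from there.

3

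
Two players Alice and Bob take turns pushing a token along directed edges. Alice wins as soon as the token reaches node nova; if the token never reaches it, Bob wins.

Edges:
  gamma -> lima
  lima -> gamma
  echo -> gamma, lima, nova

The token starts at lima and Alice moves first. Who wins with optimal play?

Bob

Track states (vertex, player-to-move).
A0 = {(nova,Alice), (nova,Bob)}
A1: add {(echo,Alice)}.
A2 = A1; e.g. (gamma,Alice) stays out. (lima,Alice) never enters ⇒ Bob avoids the target.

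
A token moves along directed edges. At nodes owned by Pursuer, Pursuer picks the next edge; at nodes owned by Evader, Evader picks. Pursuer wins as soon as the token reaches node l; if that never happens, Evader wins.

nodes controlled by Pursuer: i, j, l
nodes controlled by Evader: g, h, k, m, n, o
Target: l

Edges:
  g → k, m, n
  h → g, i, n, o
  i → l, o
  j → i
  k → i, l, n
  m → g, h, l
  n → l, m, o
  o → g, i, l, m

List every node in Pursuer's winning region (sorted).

A0 = {l}
A1: add {i} — i (Pursuer) has i→l.
A2: add {j} — j (Pursuer) has j→i.
A3 = A2; e.g. g (Evader) can still go to k. Fixed point.
Pursuer's winning region = {i, j, l}.

i, j, l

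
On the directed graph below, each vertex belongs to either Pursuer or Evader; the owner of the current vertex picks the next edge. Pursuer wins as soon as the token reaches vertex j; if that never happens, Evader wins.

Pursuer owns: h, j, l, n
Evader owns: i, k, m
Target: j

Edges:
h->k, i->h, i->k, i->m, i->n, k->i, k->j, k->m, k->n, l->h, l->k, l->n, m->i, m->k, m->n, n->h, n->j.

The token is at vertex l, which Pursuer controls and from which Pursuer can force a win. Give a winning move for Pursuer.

A0 = {j}
A1: add {n} — n (Pursuer) has n→j.
A2: add {l} — l (Pursuer) has l→n.
A3 = A2; e.g. h (Pursuer) has no edge into A2. Fixed point.
From l, successor n is in the attractor (rank 1); the other successors h, k are not.

n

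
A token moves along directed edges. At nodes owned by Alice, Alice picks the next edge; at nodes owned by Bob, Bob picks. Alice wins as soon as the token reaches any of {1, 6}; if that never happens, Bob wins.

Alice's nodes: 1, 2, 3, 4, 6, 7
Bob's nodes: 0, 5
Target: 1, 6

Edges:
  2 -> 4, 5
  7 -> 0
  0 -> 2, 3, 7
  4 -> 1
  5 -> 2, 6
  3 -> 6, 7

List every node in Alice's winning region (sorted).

1, 2, 3, 4, 5, 6

A0 = {1, 6}
A1: add {3, 4} — 3 (Alice) has 3→6; 4 (Alice) has 4→1.
A2: add {2} — 2 (Alice) has 2→4.
A3: add {5} — 5 (Bob): all of {2, 6} already in.
A4 = A3; e.g. 0 (Bob) can still go to 7. Fixed point.
Alice's winning region = {1, 2, 3, 4, 5, 6}.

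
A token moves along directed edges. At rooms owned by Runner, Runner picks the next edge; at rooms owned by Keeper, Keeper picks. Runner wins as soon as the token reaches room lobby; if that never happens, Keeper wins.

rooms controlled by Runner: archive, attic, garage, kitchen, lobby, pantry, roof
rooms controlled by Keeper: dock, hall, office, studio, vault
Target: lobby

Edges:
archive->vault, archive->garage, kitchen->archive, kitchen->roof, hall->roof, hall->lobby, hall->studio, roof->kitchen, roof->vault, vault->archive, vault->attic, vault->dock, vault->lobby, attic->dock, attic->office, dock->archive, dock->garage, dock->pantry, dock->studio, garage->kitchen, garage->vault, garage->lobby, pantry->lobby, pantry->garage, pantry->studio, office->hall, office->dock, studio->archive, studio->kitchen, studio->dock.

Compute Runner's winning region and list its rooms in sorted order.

archive, garage, kitchen, lobby, pantry, roof

A0 = {lobby}
A1: add {garage, pantry} — garage (Runner) has garage→lobby; pantry (Runner) has pantry→lobby.
A2: add {archive} — archive (Runner) has archive→garage.
A3: add {kitchen} — kitchen (Runner) has kitchen→archive.
A4: add {roof} — roof (Runner) has roof→kitchen.
A5 = A4; e.g. hall (Keeper) can still go to studio. Fixed point.
Runner's winning region = {archive, garage, kitchen, lobby, pantry, roof}.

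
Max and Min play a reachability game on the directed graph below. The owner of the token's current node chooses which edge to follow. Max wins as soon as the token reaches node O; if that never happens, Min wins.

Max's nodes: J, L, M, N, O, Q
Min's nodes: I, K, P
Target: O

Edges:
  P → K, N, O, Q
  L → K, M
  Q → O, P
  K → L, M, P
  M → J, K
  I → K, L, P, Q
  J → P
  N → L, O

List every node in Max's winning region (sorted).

A0 = {O}
A1: add {N, Q} — N (Max) has N→O; Q (Max) has Q→O.
A2 = A1; e.g. I (Min) can still go to K. Fixed point.
Max's winning region = {N, O, Q}.

N, O, Q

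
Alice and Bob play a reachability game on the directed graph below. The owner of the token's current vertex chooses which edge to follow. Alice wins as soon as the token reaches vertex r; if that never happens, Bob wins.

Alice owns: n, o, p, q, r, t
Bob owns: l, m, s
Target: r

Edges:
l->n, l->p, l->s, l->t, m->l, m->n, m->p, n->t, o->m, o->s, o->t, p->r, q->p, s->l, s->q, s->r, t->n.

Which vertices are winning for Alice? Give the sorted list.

p, q, r

A0 = {r}
A1: add {p} — p (Alice) has p→r.
A2: add {q} — q (Alice) has q→p.
A3 = A2; e.g. l (Bob) can still go to n. Fixed point.
Alice's winning region = {p, q, r}.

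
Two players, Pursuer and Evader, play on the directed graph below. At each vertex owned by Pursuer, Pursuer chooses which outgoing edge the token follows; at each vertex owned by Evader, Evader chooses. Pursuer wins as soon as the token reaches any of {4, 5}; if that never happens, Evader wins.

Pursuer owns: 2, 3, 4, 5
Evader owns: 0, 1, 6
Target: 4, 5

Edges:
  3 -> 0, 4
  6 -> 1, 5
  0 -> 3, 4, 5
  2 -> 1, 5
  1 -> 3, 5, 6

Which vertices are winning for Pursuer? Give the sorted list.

0, 2, 3, 4, 5

A0 = {4, 5}
A1: add {2, 3} — 2 (Pursuer) has 2→5; 3 (Pursuer) has 3→4.
A2: add {0} — 0 (Evader): all of {3, 4, 5} already in.
A3 = A2; e.g. 1 (Evader) can still go to 6. Fixed point.
Pursuer's winning region = {0, 2, 3, 4, 5}.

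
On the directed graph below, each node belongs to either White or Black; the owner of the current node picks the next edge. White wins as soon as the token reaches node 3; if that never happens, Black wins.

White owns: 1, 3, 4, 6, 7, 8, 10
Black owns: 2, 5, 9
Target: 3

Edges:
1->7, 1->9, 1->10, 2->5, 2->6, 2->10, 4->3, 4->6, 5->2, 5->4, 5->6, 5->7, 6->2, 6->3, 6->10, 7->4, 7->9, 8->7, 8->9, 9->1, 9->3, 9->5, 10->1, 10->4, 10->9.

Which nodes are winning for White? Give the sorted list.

1, 3, 4, 6, 7, 8, 10

A0 = {3}
A1: add {4, 6} — 4 (White) has 4→3; 6 (White) has 6→3.
A2: add {7, 10} — 7 (White) has 7→4; 10 (White) has 10→4.
A3: add {1, 8} — 1 (White) has 1→7; 8 (White) has 8→7.
A4 = A3; e.g. 2 (Black) can still go to 5. Fixed point.
White's winning region = {1, 3, 4, 6, 7, 8, 10}.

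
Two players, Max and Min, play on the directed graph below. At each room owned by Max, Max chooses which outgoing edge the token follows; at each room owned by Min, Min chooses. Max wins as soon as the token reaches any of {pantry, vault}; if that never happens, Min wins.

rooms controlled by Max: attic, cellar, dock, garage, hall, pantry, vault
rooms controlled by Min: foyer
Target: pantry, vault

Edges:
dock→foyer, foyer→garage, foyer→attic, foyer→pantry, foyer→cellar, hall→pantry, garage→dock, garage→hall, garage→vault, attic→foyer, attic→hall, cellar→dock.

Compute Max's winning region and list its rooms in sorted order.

attic, garage, hall, pantry, vault

A0 = {pantry, vault}
A1: add {garage, hall} — hall (Max) has hall→pantry; garage (Max) has garage→vault.
A2: add {attic} — attic (Max) has attic→hall.
A3 = A2; e.g. dock (Max) has no edge into A2. Fixed point.
Max's winning region = {attic, garage, hall, pantry, vault}.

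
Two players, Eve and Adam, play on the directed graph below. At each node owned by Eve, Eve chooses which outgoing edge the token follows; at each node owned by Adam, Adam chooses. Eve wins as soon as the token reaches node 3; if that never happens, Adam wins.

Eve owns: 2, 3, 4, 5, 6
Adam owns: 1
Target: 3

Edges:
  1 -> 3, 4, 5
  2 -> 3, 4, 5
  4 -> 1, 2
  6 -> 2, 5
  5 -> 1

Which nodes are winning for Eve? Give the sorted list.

2, 3, 4, 6

A0 = {3}
A1: add {2} — 2 (Eve) has 2→3.
A2: add {4, 6} — 4 (Eve) has 4→2; 6 (Eve) has 6→2.
A3 = A2; e.g. 1 (Adam) can still go to 5. Fixed point.
Eve's winning region = {2, 3, 4, 6}.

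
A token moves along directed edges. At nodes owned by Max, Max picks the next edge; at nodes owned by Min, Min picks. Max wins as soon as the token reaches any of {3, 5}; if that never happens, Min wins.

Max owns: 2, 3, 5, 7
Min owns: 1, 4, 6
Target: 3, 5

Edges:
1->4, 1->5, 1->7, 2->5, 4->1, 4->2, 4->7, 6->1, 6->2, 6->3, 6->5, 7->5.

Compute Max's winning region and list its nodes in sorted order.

A0 = {3, 5}
A1: add {2, 7} — 2 (Max) has 2→5; 7 (Max) has 7→5.
A2 = A1; e.g. 1 (Min) can still go to 4. Fixed point.
Max's winning region = {2, 3, 5, 7}.

2, 3, 5, 7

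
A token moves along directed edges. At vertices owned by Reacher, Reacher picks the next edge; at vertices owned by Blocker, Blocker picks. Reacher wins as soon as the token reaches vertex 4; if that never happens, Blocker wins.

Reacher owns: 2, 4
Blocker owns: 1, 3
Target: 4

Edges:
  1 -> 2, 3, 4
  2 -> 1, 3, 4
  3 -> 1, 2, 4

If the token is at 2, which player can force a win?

Reacher

A0 = {4}
A1: add {2} — 2 (Reacher) has 2→4.
A2 = A1; e.g. 1 (Blocker) can still go to 3. Fixed point.
2 ∈ A1, so Reacher can force the target.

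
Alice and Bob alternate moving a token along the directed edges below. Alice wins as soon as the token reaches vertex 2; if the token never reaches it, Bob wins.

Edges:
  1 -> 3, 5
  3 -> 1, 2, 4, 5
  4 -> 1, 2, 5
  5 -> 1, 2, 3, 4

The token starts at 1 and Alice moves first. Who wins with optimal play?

Track states (vertex, player-to-move).
A0 = {(2,Alice), (2,Bob)}
A1: add {(3,Alice), (4,Alice), (5,Alice)}.
A2: add {(1,Bob)}.
A3 = A2; e.g. (1,Alice) stays out. (1,Alice) never enters ⇒ Bob avoids the target.

Bob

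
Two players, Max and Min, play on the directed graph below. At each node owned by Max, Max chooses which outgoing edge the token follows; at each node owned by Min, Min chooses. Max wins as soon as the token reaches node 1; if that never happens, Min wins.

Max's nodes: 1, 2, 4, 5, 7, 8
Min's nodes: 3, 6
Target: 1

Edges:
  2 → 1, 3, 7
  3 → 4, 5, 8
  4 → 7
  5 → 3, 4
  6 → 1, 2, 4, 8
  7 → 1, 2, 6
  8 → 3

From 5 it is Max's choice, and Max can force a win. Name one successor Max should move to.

4

A0 = {1}
A1: add {2, 7} — 2 (Max) has 2→1; 7 (Max) has 7→1.
A2: add {4} — 4 (Max) has 4→7.
A3: add {5} — 5 (Max) has 5→4.
A4 = A3; e.g. 3 (Min) can still go to 8. Fixed point.
From 5, successor 4 is in the attractor (rank 2); the other successor 3 is not.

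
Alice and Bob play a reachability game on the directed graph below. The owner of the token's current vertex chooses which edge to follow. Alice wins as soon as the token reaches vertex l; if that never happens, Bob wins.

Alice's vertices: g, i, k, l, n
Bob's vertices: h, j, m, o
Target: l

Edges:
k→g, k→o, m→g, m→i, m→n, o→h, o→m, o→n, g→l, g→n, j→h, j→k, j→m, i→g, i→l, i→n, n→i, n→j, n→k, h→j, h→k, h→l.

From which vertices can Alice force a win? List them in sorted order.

g, i, k, l, m, n

A0 = {l}
A1: add {g, i} — g (Alice) has g→l; i (Alice) has i→l.
A2: add {k, n} — k (Alice) has k→g; n (Alice) has n→i.
A3: add {m} — m (Bob): all of {g, i, n} already in.
A4 = A3; e.g. h (Bob) can still go to j. Fixed point.
Alice's winning region = {g, i, k, l, m, n}.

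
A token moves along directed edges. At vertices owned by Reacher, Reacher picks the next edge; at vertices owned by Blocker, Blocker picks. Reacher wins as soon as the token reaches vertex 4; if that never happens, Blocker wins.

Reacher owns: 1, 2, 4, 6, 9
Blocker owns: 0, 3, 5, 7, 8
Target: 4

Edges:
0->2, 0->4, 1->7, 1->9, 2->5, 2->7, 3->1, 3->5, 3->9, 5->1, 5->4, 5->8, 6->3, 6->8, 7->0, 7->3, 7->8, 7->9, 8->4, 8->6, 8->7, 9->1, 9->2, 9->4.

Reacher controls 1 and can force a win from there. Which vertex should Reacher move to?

9

A0 = {4}
A1: add {9} — 9 (Reacher) has 9→4.
A2: add {1} — 1 (Reacher) has 1→9.
A3 = A2; e.g. 0 (Blocker) can still go to 2. Fixed point.
From 1, successor 9 is in the attractor (rank 1); the other successor 7 is not.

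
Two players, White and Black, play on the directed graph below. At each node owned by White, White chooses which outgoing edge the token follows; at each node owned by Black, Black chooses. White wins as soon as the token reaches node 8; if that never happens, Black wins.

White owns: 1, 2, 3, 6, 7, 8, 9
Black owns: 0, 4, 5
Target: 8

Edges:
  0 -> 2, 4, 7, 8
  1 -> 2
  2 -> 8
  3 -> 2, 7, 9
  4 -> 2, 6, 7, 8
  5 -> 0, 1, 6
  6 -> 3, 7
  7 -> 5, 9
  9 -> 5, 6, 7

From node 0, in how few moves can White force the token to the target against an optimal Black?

A0 = {8}
A1: add {2} — 2 (White) has 2→8.
A2: add {1, 3} — 1 (White) has 1→2; 3 (White) has 3→2.
A3: add {6} — 6 (White) has 6→3.
A4: add {9} — 9 (White) has 9→6.
A5: add {7} — 7 (White) has 7→9.
A6: add {4} — 4 (Black): all of {2, 6, 7, 8} already in.
A7: add {0} — 0 (Black): all of {2, 4, 7, 8} already in.
0 enters the attractor at level 7, so White can force the target in 7 moves from there.

7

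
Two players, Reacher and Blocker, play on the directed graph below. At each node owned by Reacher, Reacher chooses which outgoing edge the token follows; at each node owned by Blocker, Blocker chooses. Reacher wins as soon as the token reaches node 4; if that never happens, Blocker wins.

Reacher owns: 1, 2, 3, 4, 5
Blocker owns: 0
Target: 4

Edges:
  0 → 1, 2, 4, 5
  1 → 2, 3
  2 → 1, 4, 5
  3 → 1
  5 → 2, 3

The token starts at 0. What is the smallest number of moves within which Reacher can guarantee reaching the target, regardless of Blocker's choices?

A0 = {4}
A1: add {2} — 2 (Reacher) has 2→4.
A2: add {1, 5} — 1 (Reacher) has 1→2; 5 (Reacher) has 5→2.
A3: add {0, 3} — 0 (Blocker): all of {1, 2, 4, 5} already in; 3 (Reacher) has 3→1.
A3 = all vertices. Fixed point.
0 enters the attractor at level 3, so Reacher can force the target in 3 moves from there.

3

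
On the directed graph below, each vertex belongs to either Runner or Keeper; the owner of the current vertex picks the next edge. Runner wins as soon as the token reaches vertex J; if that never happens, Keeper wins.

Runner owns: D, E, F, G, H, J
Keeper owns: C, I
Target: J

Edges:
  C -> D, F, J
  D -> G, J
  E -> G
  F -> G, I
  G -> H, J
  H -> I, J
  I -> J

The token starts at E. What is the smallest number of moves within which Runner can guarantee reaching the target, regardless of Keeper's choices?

2

A0 = {J}
A1: add {D, G, H, I} — D (Runner) has D→J; G (Runner) has G→J; H (Runner) has H→J; I (Keeper): all of {J} already in.
A2: add {E, F} — E (Runner) has E→G; F (Runner) has F→G.
E enters the attractor at level 2, so Runner can force the target in 2 moves from there.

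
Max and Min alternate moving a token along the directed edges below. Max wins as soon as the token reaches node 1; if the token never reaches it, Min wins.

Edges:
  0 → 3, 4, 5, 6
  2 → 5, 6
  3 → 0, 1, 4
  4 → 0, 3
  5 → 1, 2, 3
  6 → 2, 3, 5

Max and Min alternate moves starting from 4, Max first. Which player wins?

Track states (vertex, player-to-move).
A0 = {(1,Max), (1,Min)}
A1: add {(3,Max), (5,Max)}.
A2 = A1; e.g. (0,Max) stays out. (4,Max) never enters ⇒ Min avoids the target.

Min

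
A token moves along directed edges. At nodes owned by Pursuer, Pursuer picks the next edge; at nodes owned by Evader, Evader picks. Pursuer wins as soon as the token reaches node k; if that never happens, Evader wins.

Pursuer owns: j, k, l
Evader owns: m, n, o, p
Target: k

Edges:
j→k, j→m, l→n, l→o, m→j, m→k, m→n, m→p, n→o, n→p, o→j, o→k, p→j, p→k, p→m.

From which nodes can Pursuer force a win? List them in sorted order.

j, k, l, o

A0 = {k}
A1: add {j} — j (Pursuer) has j→k.
A2: add {o} — o (Evader): all of {j, k} already in.
A3: add {l} — l (Pursuer) has l→o.
A4 = A3; e.g. m (Evader) can still go to n. Fixed point.
Pursuer's winning region = {j, k, l, o}.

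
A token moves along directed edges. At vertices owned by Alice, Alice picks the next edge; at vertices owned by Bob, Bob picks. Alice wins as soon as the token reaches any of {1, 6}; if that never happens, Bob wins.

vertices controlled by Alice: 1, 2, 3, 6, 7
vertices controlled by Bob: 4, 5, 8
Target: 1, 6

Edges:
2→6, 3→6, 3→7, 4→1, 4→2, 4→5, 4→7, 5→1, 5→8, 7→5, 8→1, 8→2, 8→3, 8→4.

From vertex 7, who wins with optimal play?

Bob

A0 = {1, 6}
A1: add {2, 3} — 2 (Alice) has 2→6; 3 (Alice) has 3→6.
A2 = A1; e.g. 4 (Bob) can still go to 5. Fixed point.
7 never enters the attractor, so Bob can avoid the target forever.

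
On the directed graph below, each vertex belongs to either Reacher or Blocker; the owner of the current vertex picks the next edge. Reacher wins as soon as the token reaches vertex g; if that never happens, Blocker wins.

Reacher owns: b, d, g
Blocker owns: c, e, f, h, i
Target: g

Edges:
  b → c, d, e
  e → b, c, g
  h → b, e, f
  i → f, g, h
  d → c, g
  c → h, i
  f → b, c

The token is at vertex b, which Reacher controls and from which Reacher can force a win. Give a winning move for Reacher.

A0 = {g}
A1: add {d} — d (Reacher) has d→g.
A2: add {b} — b (Reacher) has b→d.
A3 = A2; e.g. c (Blocker) can still go to h. Fixed point.
From b, successor d is in the attractor (rank 1); the other successors c, e are not.

d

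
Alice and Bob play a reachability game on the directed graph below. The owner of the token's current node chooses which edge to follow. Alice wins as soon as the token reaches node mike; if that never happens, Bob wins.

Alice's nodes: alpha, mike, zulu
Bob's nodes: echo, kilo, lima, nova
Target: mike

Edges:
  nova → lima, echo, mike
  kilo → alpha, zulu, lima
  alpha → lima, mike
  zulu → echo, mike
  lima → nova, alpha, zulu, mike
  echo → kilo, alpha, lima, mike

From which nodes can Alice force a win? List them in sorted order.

alpha, mike, zulu

A0 = {mike}
A1: add {alpha, zulu} — alpha (Alice) has alpha→mike; zulu (Alice) has zulu→mike.
A2 = A1; e.g. nova (Bob) can still go to lima. Fixed point.
Alice's winning region = {alpha, mike, zulu}.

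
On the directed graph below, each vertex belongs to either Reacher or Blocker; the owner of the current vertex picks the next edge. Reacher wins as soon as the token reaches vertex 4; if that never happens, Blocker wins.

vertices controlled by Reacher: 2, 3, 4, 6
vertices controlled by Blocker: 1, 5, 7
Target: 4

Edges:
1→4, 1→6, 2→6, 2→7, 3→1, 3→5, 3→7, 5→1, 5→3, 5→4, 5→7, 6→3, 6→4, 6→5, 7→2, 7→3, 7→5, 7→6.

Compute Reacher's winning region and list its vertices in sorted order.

1, 2, 3, 4, 6

A0 = {4}
A1: add {6} — 6 (Reacher) has 6→4.
A2: add {1, 2} — 1 (Blocker): all of {4, 6} already in; 2 (Reacher) has 2→6.
A3: add {3} — 3 (Reacher) has 3→1.
A4 = A3; e.g. 5 (Blocker) can still go to 7. Fixed point.
Reacher's winning region = {1, 2, 3, 4, 6}.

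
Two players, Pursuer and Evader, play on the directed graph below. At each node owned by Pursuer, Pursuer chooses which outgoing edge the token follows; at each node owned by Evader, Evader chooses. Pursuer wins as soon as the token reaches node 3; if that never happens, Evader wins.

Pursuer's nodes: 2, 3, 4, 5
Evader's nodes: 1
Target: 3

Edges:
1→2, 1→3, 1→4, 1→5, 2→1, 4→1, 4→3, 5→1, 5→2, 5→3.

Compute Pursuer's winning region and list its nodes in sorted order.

3, 4, 5

A0 = {3}
A1: add {4, 5} — 4 (Pursuer) has 4→3; 5 (Pursuer) has 5→3.
A2 = A1; e.g. 1 (Evader) can still go to 2. Fixed point.
Pursuer's winning region = {3, 4, 5}.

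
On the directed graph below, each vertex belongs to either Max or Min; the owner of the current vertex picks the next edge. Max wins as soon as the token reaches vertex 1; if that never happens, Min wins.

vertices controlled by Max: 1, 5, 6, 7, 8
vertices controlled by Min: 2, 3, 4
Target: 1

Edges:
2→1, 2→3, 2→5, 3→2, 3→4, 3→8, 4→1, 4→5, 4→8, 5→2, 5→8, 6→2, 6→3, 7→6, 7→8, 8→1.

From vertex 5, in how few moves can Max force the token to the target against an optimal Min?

A0 = {1}
A1: add {8} — 8 (Max) has 8→1.
A2: add {5, 7} — 5 (Max) has 5→8; 7 (Max) has 7→8.
5 enters the attractor at level 2, so Max can force the target in 2 moves from there.

2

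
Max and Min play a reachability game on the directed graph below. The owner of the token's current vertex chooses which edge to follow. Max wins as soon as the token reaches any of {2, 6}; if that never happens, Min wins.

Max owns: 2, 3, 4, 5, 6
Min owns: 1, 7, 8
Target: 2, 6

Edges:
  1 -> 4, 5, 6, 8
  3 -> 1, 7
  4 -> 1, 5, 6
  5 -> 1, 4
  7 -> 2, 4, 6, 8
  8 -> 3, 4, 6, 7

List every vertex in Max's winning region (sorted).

A0 = {2, 6}
A1: add {4} — 4 (Max) has 4→6.
A2: add {5} — 5 (Max) has 5→4.
A3 = A2; e.g. 1 (Min) can still go to 8. Fixed point.
Max's winning region = {2, 4, 5, 6}.

2, 4, 5, 6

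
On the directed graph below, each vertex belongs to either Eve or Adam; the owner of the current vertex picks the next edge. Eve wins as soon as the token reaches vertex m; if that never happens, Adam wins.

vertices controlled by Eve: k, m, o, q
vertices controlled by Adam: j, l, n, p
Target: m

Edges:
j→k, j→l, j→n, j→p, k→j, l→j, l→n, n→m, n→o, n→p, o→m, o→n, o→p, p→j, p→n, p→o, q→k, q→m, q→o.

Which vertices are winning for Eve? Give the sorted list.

A0 = {m}
A1: add {o, q} — o (Eve) has o→m; q (Eve) has q→m.
A2 = A1; e.g. j (Adam) can still go to k. Fixed point.
Eve's winning region = {m, o, q}.

m, o, q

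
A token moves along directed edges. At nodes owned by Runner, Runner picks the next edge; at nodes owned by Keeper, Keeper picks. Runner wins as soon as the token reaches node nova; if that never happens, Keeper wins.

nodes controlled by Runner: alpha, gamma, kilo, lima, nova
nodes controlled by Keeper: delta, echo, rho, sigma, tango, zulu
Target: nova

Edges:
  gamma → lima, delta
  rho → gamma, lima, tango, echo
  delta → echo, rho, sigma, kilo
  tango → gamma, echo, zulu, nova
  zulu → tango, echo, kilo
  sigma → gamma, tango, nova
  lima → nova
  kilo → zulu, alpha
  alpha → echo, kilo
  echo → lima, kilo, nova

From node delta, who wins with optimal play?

A0 = {nova}
A1: add {lima} — lima (Runner) has lima→nova.
A2: add {gamma} — gamma (Runner) has gamma→lima.
A3 = A2; e.g. tango (Keeper) can still go to echo. Fixed point.
delta never enters the attractor, so Keeper can avoid the target forever.

Keeper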